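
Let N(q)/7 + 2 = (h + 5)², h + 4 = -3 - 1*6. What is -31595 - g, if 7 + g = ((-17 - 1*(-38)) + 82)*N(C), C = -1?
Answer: -76290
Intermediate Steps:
h = -13 (h = -4 + (-3 - 1*6) = -4 + (-3 - 6) = -4 - 9 = -13)
N(q) = 434 (N(q) = -14 + 7*(-13 + 5)² = -14 + 7*(-8)² = -14 + 7*64 = -14 + 448 = 434)
g = 44695 (g = -7 + ((-17 - 1*(-38)) + 82)*434 = -7 + ((-17 + 38) + 82)*434 = -7 + (21 + 82)*434 = -7 + 103*434 = -7 + 44702 = 44695)
-31595 - g = -31595 - 1*44695 = -31595 - 44695 = -76290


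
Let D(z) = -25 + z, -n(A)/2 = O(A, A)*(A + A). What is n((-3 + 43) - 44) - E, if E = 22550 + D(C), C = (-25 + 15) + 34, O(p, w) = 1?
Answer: -22533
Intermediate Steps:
C = 24 (C = -10 + 34 = 24)
n(A) = -4*A (n(A) = -2*(A + A) = -2*2*A = -4*A)
E = 22549 (E = 22550 + (-25 + 24) = 22550 - 1 = 22549)
n((-3 + 43) - 44) - E = -4*((-3 + 43) - 44) - 1*22549 = -4*(40 - 44) - 22549 = -4*(-4) - 22549 = 16 - 22549 = -22533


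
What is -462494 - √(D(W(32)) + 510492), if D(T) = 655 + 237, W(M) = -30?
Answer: -462494 - 2*√127846 ≈ -4.6321e+5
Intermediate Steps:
D(T) = 892
-462494 - √(D(W(32)) + 510492) = -462494 - √(892 + 510492) = -462494 - √511384 = -462494 - 2*√127846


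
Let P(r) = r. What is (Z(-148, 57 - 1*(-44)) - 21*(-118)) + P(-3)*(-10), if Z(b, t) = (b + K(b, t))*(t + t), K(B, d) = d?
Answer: -6986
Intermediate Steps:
Z(b, t) = 2*t*(b + t) (Z(b, t) = (b + t)*(t + t) = (b + t)*(2*t) = 2*t*(b + t))
(Z(-148, 57 - 1*(-44)) - 21*(-118)) + P(-3)*(-10) = (2*(57 - 1*(-44))*(-148 + (57 - 1*(-44))) - 21*(-118)) - 3*(-10) = (2*(57 + 44)*(-148 + (57 + 44)) + 2478) + 30 = (2*101*(-148 + 101) + 2478) + 30 = (2*101*(-47) + 2478) + 30 = (-9494 + 2478) + 30 = -7016 + 30 = -6986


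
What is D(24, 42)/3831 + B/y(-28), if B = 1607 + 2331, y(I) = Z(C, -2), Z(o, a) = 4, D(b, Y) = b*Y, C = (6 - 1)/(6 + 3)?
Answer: 2515085/2554 ≈ 984.76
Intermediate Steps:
C = 5/9 ≈ 0.55556
D(b, Y) = Y*b
y(I) = 4
B = 3938
D(24, 42)/3831 + B/y(-28) = (42*24)/3831 + 3938/4 = 1008*(1/3831) + 3938*(¼) = 336/1277 + 1969/2 = 2515085/2554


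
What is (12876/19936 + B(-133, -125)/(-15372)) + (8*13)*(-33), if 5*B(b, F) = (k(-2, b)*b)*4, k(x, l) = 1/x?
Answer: -46944677753/13681080 ≈ -3431.4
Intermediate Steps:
B(b, F) = -2*b/5 (B(b, F) = ((b/(-2))*4)/5 = (-b/2*4)/5 = (-2*b)/5 = -2*b/5)
(12876/19936 + B(-133, -125)/(-15372)) + (8*13)*(-33) = (12876/19936 - ⅖*(-133)/(-15372)) + (8*13)*(-33) = (12876*(1/19936) + (266/5)*(-1/15372)) + 104*(-33) = (3219/4984 - 19/5490) - 3432 = 8788807/13681080 - 3432 = -46944677753/13681080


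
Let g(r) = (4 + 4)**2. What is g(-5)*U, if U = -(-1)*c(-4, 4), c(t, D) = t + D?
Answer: 0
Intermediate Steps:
g(r) = 64 (g(r) = 8**2 = 64)
c(t, D) = D + t
U = 0 (U = -(-1)*(4 - 4) = -(-1)*0 = -1*0 = 0)
g(-5)*U = 64*0 = 0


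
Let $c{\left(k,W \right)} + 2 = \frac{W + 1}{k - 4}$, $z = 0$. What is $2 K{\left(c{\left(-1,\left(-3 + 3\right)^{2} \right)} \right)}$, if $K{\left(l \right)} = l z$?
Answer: $0$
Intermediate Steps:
$c{\left(k,W \right)} = -2 + \frac{1 + W}{-4 + k}$ ($c{\left(k,W \right)} = -2 + \frac{W + 1}{k - 4} = -2 + \frac{1 + W}{-4 + k}$)
$K{\left(l \right)} = 0$ ($K{\left(l \right)} = l 0 = 0$)
$2 K{\left(c{\left(-1,\left(-3 + 3\right)^{2} \right)} \right)} = 2 \cdot 0 = 0$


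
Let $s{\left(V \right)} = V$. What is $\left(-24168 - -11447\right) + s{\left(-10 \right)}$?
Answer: $-12731$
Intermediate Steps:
$\left(-24168 - -11447\right) + s{\left(-10 \right)} = \left(-24168 - -11447\right) - 10 = \left(-24168 + 11447\right) - 10 = -12721 - 10 = -12731$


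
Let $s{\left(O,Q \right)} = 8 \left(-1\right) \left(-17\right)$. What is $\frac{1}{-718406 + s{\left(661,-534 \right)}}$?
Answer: $- \frac{1}{718270} \approx -1.3922 \cdot 10^{-6}$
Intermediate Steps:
$s{\left(O,Q \right)} = 136$ ($s{\left(O,Q \right)} = \left(-8\right) \left(-17\right) = 136$)
$\frac{1}{-718406 + s{\left(661,-534 \right)}} = \frac{1}{-718406 + 136} = \frac{1}{-718270} = - \frac{1}{718270}$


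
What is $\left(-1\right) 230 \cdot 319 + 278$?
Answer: $-73092$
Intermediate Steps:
$\left(-1\right) 230 \cdot 319 + 278 = \left(-230\right) 319 + 278 = -73370 + 278 = -73092$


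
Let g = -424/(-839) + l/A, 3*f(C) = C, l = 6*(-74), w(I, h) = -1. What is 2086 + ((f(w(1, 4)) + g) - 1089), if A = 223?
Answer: 558586138/561291 ≈ 995.18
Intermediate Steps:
l = -444
f(C) = C/3
g = -277964/187097 (g = -424/(-839) - 444/223 = -424*(-1/839) - 444*1/223 = 424/839 - 444/223 = -277964/187097 ≈ -1.4857)
2086 + ((f(w(1, 4)) + g) - 1089) = 2086 + (((⅓)*(-1) - 277964/187097) - 1089) = 2086 + ((-⅓ - 277964/187097) - 1089) = 2086 + (-1020989/561291 - 1089) = 2086 - 612266888/561291 = 558586138/561291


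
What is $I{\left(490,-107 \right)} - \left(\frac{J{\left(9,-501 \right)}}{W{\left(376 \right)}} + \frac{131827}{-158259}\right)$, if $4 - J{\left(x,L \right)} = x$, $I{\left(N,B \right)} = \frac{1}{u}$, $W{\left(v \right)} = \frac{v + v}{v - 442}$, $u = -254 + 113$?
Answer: $\frac{23032193}{59505384} \approx 0.38706$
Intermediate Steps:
$u = -141$
$W{\left(v \right)} = \frac{2 v}{-442 + v}$
$I{\left(N,B \right)} = - \frac{1}{141}$ ($I{\left(N,B \right)} = \frac{1}{-141} = - \frac{1}{141}$)
$J{\left(x,L \right)} = 4 - x$
$I{\left(490,-107 \right)} - \left(\frac{J{\left(9,-501 \right)}}{W{\left(376 \right)}} + \frac{131827}{-158259}\right) = - \frac{1}{141} - \left(\frac{4 - 9}{2 \cdot 376 \frac{1}{-442 + 376}} + \frac{131827}{-158259}\right) = - \frac{1}{141} - \left(\frac{4 - 9}{2 \cdot 376 \frac{1}{-66}} + 131827 \left(- \frac{1}{158259}\right)\right) = - \frac{1}{141} - \left(- \frac{5}{2 \cdot 376 \left(- \frac{1}{66}\right)} - \frac{131827}{158259}\right) = - \frac{1}{141} - \left(- \frac{5}{- \frac{376}{33}} - \frac{131827}{158259}\right) = - \frac{1}{141} - \left(\left(-5\right) \left(- \frac{33}{376}\right) - \frac{131827}{158259}\right) = - \frac{1}{141} - \left(\frac{165}{376} - \frac{131827}{158259}\right) = - \frac{1}{141} - - \frac{23454217}{59505384} = - \frac{1}{141} + \frac{23454217}{59505384} = \frac{23032193}{59505384}$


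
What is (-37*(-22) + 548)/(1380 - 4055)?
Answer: -1362/2675 ≈ -0.50916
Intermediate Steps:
(-37*(-22) + 548)/(1380 - 4055) = (814 + 548)/(-2675) = 1362*(-1/2675) = -1362/2675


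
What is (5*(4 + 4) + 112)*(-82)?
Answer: -12464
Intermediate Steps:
(5*(4 + 4) + 112)*(-82) = (5*8 + 112)*(-82) = (40 + 112)*(-82) = 152*(-82) = -12464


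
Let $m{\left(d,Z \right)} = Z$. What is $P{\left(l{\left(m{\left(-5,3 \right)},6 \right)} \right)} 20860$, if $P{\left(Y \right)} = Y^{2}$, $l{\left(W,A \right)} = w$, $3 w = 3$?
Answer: $20860$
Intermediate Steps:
$w = 1$ ($w = \frac{1}{3} \cdot 3 = 1$)
$l{\left(W,A \right)} = 1$
$P{\left(l{\left(m{\left(-5,3 \right)},6 \right)} \right)} 20860 = 1^{2} \cdot 20860 = 1 \cdot 20860 = 20860$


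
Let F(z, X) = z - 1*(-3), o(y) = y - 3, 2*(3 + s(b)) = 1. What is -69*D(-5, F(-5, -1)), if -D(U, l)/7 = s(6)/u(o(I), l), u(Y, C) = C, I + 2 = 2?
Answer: 2415/4 ≈ 603.75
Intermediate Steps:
I = 0 (I = -2 + 2 = 0)
s(b) = -5/2 (s(b) = -3 + (½)*1 = -3 + ½ = -5/2)
o(y) = -3 + y
F(z, X) = 3 + z (F(z, X) = z + 3 = 3 + z)
D(U, l) = 35/(2*l) (D(U, l) = -(-35)/(2*l) = 35/(2*l))
-69*D(-5, F(-5, -1)) = -2415/(2*(3 - 5)) = -2415/(2*(-2)) = -2415*(-1)/(2*2) = -69*(-35/4) = 2415/4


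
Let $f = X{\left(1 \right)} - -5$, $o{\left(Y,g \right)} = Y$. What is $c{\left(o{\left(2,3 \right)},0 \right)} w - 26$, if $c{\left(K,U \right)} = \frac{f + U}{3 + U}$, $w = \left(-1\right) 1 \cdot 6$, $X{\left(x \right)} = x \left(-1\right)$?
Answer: $-34$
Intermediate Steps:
$X{\left(x \right)} = - x$
$w = -6$ ($w = \left(-1\right) 6 = -6$)
$f = 4$ ($f = \left(-1\right) 1 - -5 = -1 + 5 = 4$)
$c{\left(K,U \right)} = \frac{4 + U}{3 + U}$
$c{\left(o{\left(2,3 \right)},0 \right)} w - 26 = \frac{4 + 0}{3 + 0} \left(-6\right) - 26 = \frac{1}{3} \cdot 4 \left(-6\right) - 26 = \frac{4}{3} \left(-6\right) - 26 = -8 - 26 = -34$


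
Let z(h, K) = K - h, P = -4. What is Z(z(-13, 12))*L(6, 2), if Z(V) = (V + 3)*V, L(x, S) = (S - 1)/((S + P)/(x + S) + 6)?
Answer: 2800/23 ≈ 121.74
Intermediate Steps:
L(x, S) = (-1 + S)/(6 + (-4 + S)/(S + x)) (L(x, S) = (S - 1)/((S - 4)/(x + S) + 6) = (-1 + S)/((-4 + S)/(S + x) + 6) = (-1 + S)/(6 + (-4 + S)/(S + x)))
Z(V) = V*(3 + V) (Z(V) = (3 + V)*V = V*(3 + V))
Z(z(-13, 12))*L(6, 2) = ((12 - 1*(-13))*(3 + (12 - 1*(-13))))*((2**2 - 1*2 - 1*6 + 2*6)/(-4 + 6*6 + 7*2)) = ((12 + 13)*(3 + (12 + 13)))*((4 - 2 - 6 + 12)/(-4 + 36 + 14)) = (25*(3 + 25))*(8/46) = (25*28)*((1/46)*8) = 700*(4/23) = 2800/23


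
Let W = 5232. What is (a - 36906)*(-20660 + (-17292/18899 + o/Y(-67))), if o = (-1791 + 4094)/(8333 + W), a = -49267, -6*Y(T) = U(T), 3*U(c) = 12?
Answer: 912882191059933723/512729870 ≈ 1.7804e+9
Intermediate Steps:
U(c) = 4 (U(c) = (⅓)*12 = 4)
Y(T) = -⅔ (Y(T) = -⅙*4 = -⅔)
o = 2303/13565 (o = (-1791 + 4094)/(8333 + 5232) = 2303/13565 ≈ 0.16978)
(a - 36906)*(-20660 + (-17292/18899 + o/Y(-67))) = (-49267 - 36906)*(-20660 + (-17292/18899 + 2303/(13565*(-⅔)))) = -86173*(-20660 + (-17292*1/18899 + (2303/13565)*(-3/2))) = -86173*(-20660 + (-17292/18899 - 6909/27130)) = -86173*(-20660 - 599705151/512729870) = -86173*(-10593598819351/512729870) = 912882191059933723/512729870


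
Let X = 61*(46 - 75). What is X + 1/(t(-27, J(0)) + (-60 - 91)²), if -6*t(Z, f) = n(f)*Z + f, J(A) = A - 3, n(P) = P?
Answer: -40311971/22788 ≈ -1769.0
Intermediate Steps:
J(A) = -3 + A
X = -1769 (X = 61*(-29) = -1769)
t(Z, f) = -f/6 - Z*f/6 (t(Z, f) = -(f*Z + f)/6 = -(Z*f + f)/6 = -(f + Z*f)/6 = -f/6 - Z*f/6)
X + 1/(t(-27, J(0)) + (-60 - 91)²) = -1769 + 1/((-3 + 0)*(-1 - 1*(-27))/6 + (-60 - 91)²) = -1769 + 1/((⅙)*(-3)*(-1 + 27) + (-151)²) = -1769 + 1/((⅙)*(-3)*26 + 22801) = -1769 + 1/(-13 + 22801) = -1769 + 1/22788 = -40311971/22788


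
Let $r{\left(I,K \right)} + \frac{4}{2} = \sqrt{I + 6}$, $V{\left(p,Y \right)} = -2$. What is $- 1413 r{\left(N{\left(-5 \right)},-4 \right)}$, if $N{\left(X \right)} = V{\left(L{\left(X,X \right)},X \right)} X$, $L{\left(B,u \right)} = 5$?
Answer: $-2826$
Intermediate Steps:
$N{\left(X \right)} = - 2 X$
$r{\left(I,K \right)} = -2 + \sqrt{6 + I}$ ($r{\left(I,K \right)} = -2 + \sqrt{I + 6} = -2 + \sqrt{6 + I}$)
$- 1413 r{\left(N{\left(-5 \right)},-4 \right)} = - 1413 \left(-2 + \sqrt{6 - -10}\right) = - 1413 \left(-2 + \sqrt{6 + 10}\right) = - 1413 \left(-2 + \sqrt{16}\right) = - 1413 \left(-2 + 4\right) = \left(-1413\right) 2 = -2826$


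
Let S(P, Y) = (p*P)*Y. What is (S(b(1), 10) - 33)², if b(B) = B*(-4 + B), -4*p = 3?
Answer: 441/4 ≈ 110.25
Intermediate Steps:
p = -¾ (p = -¼*3 = -¾ ≈ -0.75000)
S(P, Y) = -3*P*Y/4 (S(P, Y) = (-3*P/4)*Y = -3*P*Y/4)
(S(b(1), 10) - 33)² = (-¾*1*(-4 + 1)*10 - 33)² = (-¾*1*(-3)*10 - 33)² = (-¾*(-3)*10 - 33)² = (45/2 - 33)² = (-21/2)² = 441/4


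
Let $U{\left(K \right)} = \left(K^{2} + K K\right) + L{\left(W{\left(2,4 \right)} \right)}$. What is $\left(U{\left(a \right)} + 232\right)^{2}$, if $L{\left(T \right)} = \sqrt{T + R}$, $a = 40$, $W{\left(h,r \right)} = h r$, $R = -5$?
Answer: $\left(3432 + \sqrt{3}\right)^{2} \approx 1.1791 \cdot 10^{7}$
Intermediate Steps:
$L{\left(T \right)} = \sqrt{-5 + T}$ ($L{\left(T \right)} = \sqrt{T - 5} = \sqrt{-5 + T}$)
$U{\left(K \right)} = \sqrt{3} + 2 K^{2}$ ($U{\left(K \right)} = \left(K^{2} + K K\right) + \sqrt{-5 + 2 \cdot 4} = \left(K^{2} + K^{2}\right) + \sqrt{-5 + 8} = 2 K^{2} + \sqrt{3} = \sqrt{3} + 2 K^{2}$)
$\left(U{\left(a \right)} + 232\right)^{2} = \left(\left(\sqrt{3} + 2 \cdot 40^{2}\right) + 232\right)^{2} = \left(\left(\sqrt{3} + 2 \cdot 1600\right) + 232\right)^{2} = \left(\left(\sqrt{3} + 3200\right) + 232\right)^{2} = \left(\left(3200 + \sqrt{3}\right) + 232\right)^{2} = \left(3432 + \sqrt{3}\right)^{2}$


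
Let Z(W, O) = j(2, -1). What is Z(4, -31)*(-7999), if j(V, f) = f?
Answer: 7999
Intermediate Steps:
Z(W, O) = -1
Z(4, -31)*(-7999) = -1*(-7999) = 7999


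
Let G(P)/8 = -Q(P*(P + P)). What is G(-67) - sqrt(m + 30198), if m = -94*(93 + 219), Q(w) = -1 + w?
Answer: -71816 - sqrt(870) ≈ -71846.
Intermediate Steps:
G(P) = 8 - 16*P**2 (G(P) = 8*(-(-1 + P*(P + P))) = 8*(-(-1 + P*(2*P))) = 8*(-(-1 + 2*P**2)) = 8*(1 - 2*P**2) = 8 - 16*P**2)
m = -29328 (m = -94*312 = -29328)
G(-67) - sqrt(m + 30198) = (8 - 16*(-67)**2) - sqrt(-29328 + 30198) = (8 - 16*4489) - sqrt(870) = (8 - 71824) - sqrt(870) = -71816 - sqrt(870)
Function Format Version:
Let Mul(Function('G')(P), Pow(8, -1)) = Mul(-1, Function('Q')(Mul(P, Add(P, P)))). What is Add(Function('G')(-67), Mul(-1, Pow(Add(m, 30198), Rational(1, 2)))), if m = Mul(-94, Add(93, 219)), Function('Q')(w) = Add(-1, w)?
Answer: Add(-71816, Mul(-1, Pow(870, Rational(1, 2)))) ≈ -71846.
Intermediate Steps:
Function('G')(P) = Add(8, Mul(-16, Pow(P, 2))) (Function('G')(P) = Mul(8, Mul(-1, Add(-1, Mul(P, Add(P, P))))) = Mul(8, Mul(-1, Add(-1, Mul(P, Mul(2, P))))) = Mul(8, Mul(-1, Add(-1, Mul(2, Pow(P, 2))))) = Mul(8, Add(1, Mul(-2, Pow(P, 2)))) = Add(8, Mul(-16, Pow(P, 2))))
m = -29328 (m = Mul(-94, 312) = -29328)
Add(Function('G')(-67), Mul(-1, Pow(Add(m, 30198), Rational(1, 2)))) = Add(Add(8, Mul(-16, Pow(-67, 2))), Mul(-1, Pow(Add(-29328, 30198), Rational(1, 2)))) = Add(Add(8, Mul(-16, 4489)), Mul(-1, Pow(870, Rational(1, 2)))) = Add(Add(8, -71824), Mul(-1, Pow(870, Rational(1, 2)))) = Add(-71816, Mul(-1, Pow(870, Rational(1, 2))))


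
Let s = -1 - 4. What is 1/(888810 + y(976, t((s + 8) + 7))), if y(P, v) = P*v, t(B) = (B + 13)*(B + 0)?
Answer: 1/1113290 ≈ 8.9824e-7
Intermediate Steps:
s = -5
t(B) = B*(13 + B) (t(B) = (13 + B)*B = B*(13 + B))
1/(888810 + y(976, t((s + 8) + 7))) = 1/(888810 + 976*(((-5 + 8) + 7)*(13 + ((-5 + 8) + 7)))) = 1/(888810 + 976*((3 + 7)*(13 + (3 + 7)))) = 1/(888810 + 976*(10*(13 + 10))) = 1/(888810 + 976*(10*23)) = 1/(888810 + 976*230) = 1/(888810 + 224480) = 1/1113290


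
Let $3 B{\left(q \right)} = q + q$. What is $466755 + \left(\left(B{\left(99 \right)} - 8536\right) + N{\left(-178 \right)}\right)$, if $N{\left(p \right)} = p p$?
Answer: $489969$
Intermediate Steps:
$B{\left(q \right)} = \frac{2 q}{3}$ ($B{\left(q \right)} = \frac{q + q}{3} = \frac{2 q}{3}$)
$N{\left(p \right)} = p^{2}$
$466755 + \left(\left(B{\left(99 \right)} - 8536\right) + N{\left(-178 \right)}\right) = 466755 + \left(\left(\frac{2}{3} \cdot 99 - 8536\right) + \left(-178\right)^{2}\right) = 466755 + \left(\left(66 - 8536\right) + 31684\right) = 466755 + \left(-8470 + 31684\right) = 466755 + 23214 = 489969$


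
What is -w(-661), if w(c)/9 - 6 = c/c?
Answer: -63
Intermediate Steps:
w(c) = 63 (w(c) = 54 + 9*(c/c) = 54 + 9*1 = 54 + 9 = 63)
-w(-661) = -1*63 = -63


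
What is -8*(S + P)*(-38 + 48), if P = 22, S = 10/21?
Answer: -37760/21 ≈ -1798.1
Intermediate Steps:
S = 10/21 (S = 10*(1/21) = 10/21 ≈ 0.47619)
-8*(S + P)*(-38 + 48) = -8*(10/21 + 22)*(-38 + 48) = -3776*10/21 = -8*4720/21 = -37760/21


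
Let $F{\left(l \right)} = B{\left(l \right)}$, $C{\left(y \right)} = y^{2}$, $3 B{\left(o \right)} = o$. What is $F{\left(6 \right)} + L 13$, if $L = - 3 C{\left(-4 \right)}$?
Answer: $-622$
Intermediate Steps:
$B{\left(o \right)} = \frac{o}{3}$
$F{\left(l \right)} = \frac{l}{3}$
$L = -48$ ($L = - 3 \left(-4\right)^{2} = \left(-3\right) 16 = -48$)
$F{\left(6 \right)} + L 13 = \frac{1}{3} \cdot 6 - 624 = 2 - 624 = -622$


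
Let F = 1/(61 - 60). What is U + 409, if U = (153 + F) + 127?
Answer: 690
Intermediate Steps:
F = 1 (F = 1/1 = 1)
U = 281 (U = (153 + 1) + 127 = 154 + 127 = 281)
U + 409 = 281 + 409 = 690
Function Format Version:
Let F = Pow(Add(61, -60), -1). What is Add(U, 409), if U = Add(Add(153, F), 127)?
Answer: 690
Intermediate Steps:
F = 1 (F = Pow(1, -1) = 1)
U = 281 (U = Add(Add(153, 1), 127) = Add(154, 127) = 281)
Add(U, 409) = Add(281, 409) = 690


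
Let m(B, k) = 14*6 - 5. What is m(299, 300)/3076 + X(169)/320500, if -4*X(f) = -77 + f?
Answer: 1578047/61616125 ≈ 0.025611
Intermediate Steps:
m(B, k) = 79 (m(B, k) = 84 - 5 = 79)
X(f) = 77/4 - f/4 (X(f) = -(-77 + f)/4 = 77/4 - f/4)
m(299, 300)/3076 + X(169)/320500 = 79/3076 + (77/4 - ¼*169)/320500 = 79*(1/3076) + (77/4 - 169/4)*(1/320500) = 79/3076 - 23*1/320500 = 79/3076 - 23/320500 = 1578047/61616125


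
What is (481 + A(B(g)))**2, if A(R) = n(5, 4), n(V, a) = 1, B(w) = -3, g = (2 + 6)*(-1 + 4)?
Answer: 232324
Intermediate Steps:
g = 24 (g = 8*3 = 24)
A(R) = 1
(481 + A(B(g)))**2 = (481 + 1)**2 = 482**2 = 232324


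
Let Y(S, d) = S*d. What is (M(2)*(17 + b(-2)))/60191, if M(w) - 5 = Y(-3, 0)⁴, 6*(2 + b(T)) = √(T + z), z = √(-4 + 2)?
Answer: 75/60191 + 5*√(-2 + I*√2)/361146 ≈ 0.0012526 + 2.065e-5*I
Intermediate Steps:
z = I*√2 (z = √(-2) = I*√2 ≈ 1.4142*I)
b(T) = -2 + √(T + I*√2)/6
M(w) = 5 (M(w) = 5 + (-3*0)⁴ = 5 + 0⁴ = 5 + 0 = 5)
(M(2)*(17 + b(-2)))/60191 = (5*(17 + (-2 + √(-2 + I*√2)/6)))/60191 = (5*(15 + √(-2 + I*√2)/6))*(1/60191) = (75 + 5*√(-2 + I*√2)/6)*(1/60191) = 75/60191 + 5*√(-2 + I*√2)/361146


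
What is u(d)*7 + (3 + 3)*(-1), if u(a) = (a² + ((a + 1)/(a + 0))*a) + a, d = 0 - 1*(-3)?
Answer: 106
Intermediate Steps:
d = 3 (d = 0 + 3 = 3)
u(a) = 1 + a² + 2*a (u(a) = (a² + ((1 + a)/a)*a) + a = (a² + (1 + a)) + a = (1 + a + a²) + a = 1 + a² + 2*a)
u(d)*7 + (3 + 3)*(-1) = (1 + 3² + 2*3)*7 + (3 + 3)*(-1) = (1 + 9 + 6)*7 + 6*(-1) = 16*7 - 6 = 112 - 6 = 106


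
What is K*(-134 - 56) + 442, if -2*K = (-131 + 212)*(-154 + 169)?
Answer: 115867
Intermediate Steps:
K = -1215/2 (K = -(-131 + 212)*(-154 + 169)/2 = -81*15/2 = -½*1215 = -1215/2 ≈ -607.50)
K*(-134 - 56) + 442 = -1215*(-134 - 56)/2 + 442 = -1215/2*(-190) + 442 = 115425 + 442 = 115867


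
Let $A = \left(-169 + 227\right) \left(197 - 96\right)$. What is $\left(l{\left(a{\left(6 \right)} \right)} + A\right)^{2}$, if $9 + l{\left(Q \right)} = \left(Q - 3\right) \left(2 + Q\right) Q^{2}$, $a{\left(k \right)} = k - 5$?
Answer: $34140649$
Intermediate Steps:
$a{\left(k \right)} = -5 + k$ ($a{\left(k \right)} = k - 5 = -5 + k$)
$A = 5858$ ($A = 58 \cdot 101 = 5858$)
$l{\left(Q \right)} = -9 + Q^{2} \left(-3 + Q\right) \left(2 + Q\right)$ ($l{\left(Q \right)} = -9 + \left(Q - 3\right) \left(2 + Q\right) Q^{2} = -9 + \left(-3 + Q\right) \left(2 + Q\right) Q^{2} = -9 + Q^{2} \left(-3 + Q\right) \left(2 + Q\right)$)
$\left(l{\left(a{\left(6 \right)} \right)} + A\right)^{2} = \left(\left(-9 + \left(-5 + 6\right)^{4} - \left(-5 + 6\right)^{3} - 6 \left(-5 + 6\right)^{2}\right) + 5858\right)^{2} = \left(\left(-9 + 1^{4} - 1^{3} - 6 \cdot 1^{2}\right) + 5858\right)^{2} = \left(\left(-9 + 1 - 1 - 6\right) + 5858\right)^{2} = \left(-15 + 5858\right)^{2} = 5843^{2} = 34140649$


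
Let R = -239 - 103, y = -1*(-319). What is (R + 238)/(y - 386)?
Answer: 104/67 ≈ 1.5522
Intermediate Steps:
y = 319
R = -342
(R + 238)/(y - 386) = (-342 + 238)/(319 - 386) = -104/(-67) = -104*(-1/67) = 104/67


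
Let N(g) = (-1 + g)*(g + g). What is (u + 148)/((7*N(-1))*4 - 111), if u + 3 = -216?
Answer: -71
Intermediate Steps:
u = -219 (u = -3 - 216 = -219)
N(g) = 2*g*(-1 + g) (N(g) = (-1 + g)*(2*g) = 2*g*(-1 + g))
(u + 148)/((7*N(-1))*4 - 111) = (-219 + 148)/((7*(2*(-1)*(-1 - 1)))*4 - 111) = -71/((7*(2*(-1)*(-2)))*4 - 111) = -71/((7*4)*4 - 111) = -71/(28*4 - 111) = -71/(112 - 111) = -71/1 = -71*1 = -71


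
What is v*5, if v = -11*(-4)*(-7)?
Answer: -1540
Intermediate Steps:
v = -308 (v = 44*(-7) = -308)
v*5 = -308*5 = -1540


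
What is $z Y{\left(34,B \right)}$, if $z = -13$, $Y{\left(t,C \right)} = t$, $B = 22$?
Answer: $-442$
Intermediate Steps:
$z Y{\left(34,B \right)} = \left(-13\right) 34 = -442$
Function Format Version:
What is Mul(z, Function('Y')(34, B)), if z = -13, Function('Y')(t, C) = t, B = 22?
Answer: -442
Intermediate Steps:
Mul(z, Function('Y')(34, B)) = Mul(-13, 34) = -442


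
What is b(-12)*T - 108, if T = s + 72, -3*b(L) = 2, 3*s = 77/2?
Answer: -1481/9 ≈ -164.56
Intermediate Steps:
s = 77/6 (s = (77/2)/3 = (77*(1/2))/3 = (1/3)*(77/2) = 77/6 ≈ 12.833)
b(L) = -2/3 (b(L) = -1/3*2 = -2/3)
T = 509/6 (T = 77/6 + 72 = 509/6 ≈ 84.833)
b(-12)*T - 108 = -2/3*509/6 - 108 = -509/9 - 108 = -1481/9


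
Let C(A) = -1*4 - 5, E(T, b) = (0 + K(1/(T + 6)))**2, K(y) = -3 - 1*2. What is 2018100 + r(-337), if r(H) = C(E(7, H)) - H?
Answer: 2018428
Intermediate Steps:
K(y) = -5 (K(y) = -3 - 2 = -5)
E(T, b) = 25 (E(T, b) = (0 - 5)**2 = (-5)**2 = 25)
C(A) = -9 (C(A) = -4 - 5 = -9)
r(H) = -9 - H
2018100 + r(-337) = 2018100 + (-9 - 1*(-337)) = 2018100 + (-9 + 337) = 2018100 + 328 = 2018428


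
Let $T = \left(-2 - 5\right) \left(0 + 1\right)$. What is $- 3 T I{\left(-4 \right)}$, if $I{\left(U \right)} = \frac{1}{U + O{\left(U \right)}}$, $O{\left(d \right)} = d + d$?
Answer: $- \frac{7}{4} \approx -1.75$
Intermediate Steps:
$T = -7$ ($T = \left(-7\right) 1 = -7$)
$O{\left(d \right)} = 2 d$
$I{\left(U \right)} = \frac{1}{3 U}$ ($I{\left(U \right)} = \frac{1}{U + 2 U} = \frac{1}{3 U}$)
$- 3 T I{\left(-4 \right)} = \left(-3\right) \left(-7\right) \frac{1}{3 \left(-4\right)} = 21 \cdot \frac{1}{3} \left(- \frac{1}{4}\right) = 21 \left(- \frac{1}{12}\right) = - \frac{7}{4}$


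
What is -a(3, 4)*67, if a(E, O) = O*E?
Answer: -804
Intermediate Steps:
a(E, O) = E*O
-a(3, 4)*67 = -3*4*67 = -12*67 = -1*804 = -804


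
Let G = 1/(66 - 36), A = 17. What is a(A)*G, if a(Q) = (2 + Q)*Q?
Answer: 323/30 ≈ 10.767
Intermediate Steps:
G = 1/30 ≈ 0.033333
a(Q) = Q*(2 + Q)
a(A)*G = (17*(2 + 17))*(1/30) = (17*19)*(1/30) = 323*(1/30) = 323/30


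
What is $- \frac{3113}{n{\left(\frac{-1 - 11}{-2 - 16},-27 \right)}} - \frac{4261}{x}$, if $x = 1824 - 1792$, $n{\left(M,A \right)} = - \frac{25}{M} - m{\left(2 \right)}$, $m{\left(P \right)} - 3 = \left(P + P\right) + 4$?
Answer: $- \frac{214085}{3104} \approx -68.971$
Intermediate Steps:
$m{\left(P \right)} = 7 + 2 P$ ($m{\left(P \right)} = 3 + \left(\left(P + P\right) + 4\right) = 3 + \left(2 P + 4\right) = 3 + \left(4 + 2 P\right) = 7 + 2 P$)
$n{\left(M,A \right)} = -11 - \frac{25}{M}$ ($n{\left(M,A \right)} = - \frac{25}{M} - \left(7 + 2 \cdot 2\right) = - \frac{25}{M} - \left(7 + 4\right) = - \frac{25}{M} - 11 = -11 - \frac{25}{M}$)
$x = 32$
$- \frac{3113}{n{\left(\frac{-1 - 11}{-2 - 16},-27 \right)}} - \frac{4261}{x} = - \frac{3113}{-11 - \frac{25}{\left(-1 - 11\right) \frac{1}{-2 - 16}}} - \frac{4261}{32} = - \frac{3113}{-11 - \frac{25}{\left(-12\right) \frac{1}{-18}}} - \frac{4261}{32} = - \frac{3113}{-11 - \frac{25}{\left(-12\right) \left(- \frac{1}{18}\right)}} - \frac{4261}{32} = - \frac{3113}{-11 - \frac{25}{\frac{2}{3}}} - \frac{4261}{32} = - \frac{3113}{-11 - \frac{75}{2}} - \frac{4261}{32} = - \frac{3113}{- \frac{97}{2}} - \frac{4261}{32} = \left(-3113\right) \left(- \frac{2}{97}\right) - \frac{4261}{32} = \frac{6226}{97} - \frac{4261}{32} = - \frac{214085}{3104}$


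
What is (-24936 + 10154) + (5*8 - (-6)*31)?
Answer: -14556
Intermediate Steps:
(-24936 + 10154) + (5*8 - (-6)*31) = -14782 + (40 - 6*(-31)) = -14782 + (40 + 186) = -14782 + 226 = -14556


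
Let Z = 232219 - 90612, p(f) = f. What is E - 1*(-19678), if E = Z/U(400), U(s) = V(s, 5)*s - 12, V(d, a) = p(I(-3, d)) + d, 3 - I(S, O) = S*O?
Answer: 12617439071/641188 ≈ 19678.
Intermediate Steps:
I(S, O) = 3 - O*S (I(S, O) = 3 - S*O = 3 - O*S)
V(d, a) = 3 + 4*d (V(d, a) = (3 - 1*d*(-3)) + d = (3 + 3*d) + d = 3 + 4*d)
U(s) = -12 + s*(3 + 4*s) (U(s) = (3 + 4*s)*s - 12 = s*(3 + 4*s) - 12 = -12 + s*(3 + 4*s))
Z = 141607
E = 141607/641188 (E = 141607/(-12 + 400*(3 + 4*400)) = 141607/(-12 + 400*(3 + 1600)) = 141607/(-12 + 400*1603) = 141607/(-12 + 641200) = 141607/641188 ≈ 0.22085)
E - 1*(-19678) = 141607/641188 - 1*(-19678) = 141607/641188 + 19678 = 12617439071/641188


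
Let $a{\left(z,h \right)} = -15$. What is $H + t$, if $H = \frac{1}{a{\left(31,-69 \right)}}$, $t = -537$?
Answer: $- \frac{8056}{15} \approx -537.07$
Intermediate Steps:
$H = - \frac{1}{15}$ ($H = \frac{1}{-15} = - \frac{1}{15} \approx -0.066667$)
$H + t = - \frac{1}{15} - 537 = - \frac{8056}{15}$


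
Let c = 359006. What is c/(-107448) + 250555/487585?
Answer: -14812430687/5239003308 ≈ -2.8273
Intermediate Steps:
c/(-107448) + 250555/487585 = 359006/(-107448) + 250555/487585 = 359006*(-1/107448) + 250555*(1/487585) = -179503/53724 + 50111/97517 = -14812430687/5239003308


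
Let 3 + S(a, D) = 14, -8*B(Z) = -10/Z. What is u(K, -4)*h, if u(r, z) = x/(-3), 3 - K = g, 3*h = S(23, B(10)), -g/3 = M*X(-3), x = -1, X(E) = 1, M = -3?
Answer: 11/9 ≈ 1.2222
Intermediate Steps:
B(Z) = 5/(4*Z) (B(Z) = -(-5)/(4*Z) = 5/(4*Z))
S(a, D) = 11 (S(a, D) = -3 + 14 = 11)
g = 9 (g = -(-9) = -3*(-3) = 9)
h = 11/3 (h = (⅓)*11 = 11/3 ≈ 3.6667)
K = -6 (K = 3 - 1*9 = 3 - 9 = -6)
u(r, z) = ⅓ (u(r, z) = -1/(-3) = -1*(-⅓) = ⅓)
u(K, -4)*h = (⅓)*(11/3) = 11/9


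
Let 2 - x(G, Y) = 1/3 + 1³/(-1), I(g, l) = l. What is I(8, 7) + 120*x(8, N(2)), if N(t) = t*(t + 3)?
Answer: 327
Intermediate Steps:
N(t) = t*(3 + t)
x(G, Y) = 8/3 (x(G, Y) = 2 - (1/3 + 1³/(-1)) = 2 - (1*(⅓) + 1*(-1)) = 2 - (⅓ - 1) = 2 - 1*(-⅔) = 2 + ⅔ = 8/3)
I(8, 7) + 120*x(8, N(2)) = 7 + 120*(8/3) = 7 + 320 = 327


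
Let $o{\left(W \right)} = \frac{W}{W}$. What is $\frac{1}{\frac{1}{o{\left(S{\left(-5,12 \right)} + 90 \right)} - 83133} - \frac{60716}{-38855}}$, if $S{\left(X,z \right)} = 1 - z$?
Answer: $\frac{3230093860}{5047403657} \approx 0.63995$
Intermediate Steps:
$o{\left(W \right)} = 1$
$\frac{1}{\frac{1}{o{\left(S{\left(-5,12 \right)} + 90 \right)} - 83133} - \frac{60716}{-38855}} = \frac{1}{\frac{1}{1 - 83133} - \frac{60716}{-38855}} = \frac{1}{\frac{1}{-83132} - - \frac{60716}{38855}} = \frac{1}{- \frac{1}{83132} + \frac{60716}{38855}} = \frac{1}{\frac{5047403657}{3230093860}} = \frac{3230093860}{5047403657}$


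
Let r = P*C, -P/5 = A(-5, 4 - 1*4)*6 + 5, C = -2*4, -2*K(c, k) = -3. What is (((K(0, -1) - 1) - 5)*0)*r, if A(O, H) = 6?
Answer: 0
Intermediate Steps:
K(c, k) = 3/2 (K(c, k) = -½*(-3) = 3/2)
C = -8
P = -205 (P = -5*(6*6 + 5) = -5*(36 + 5) = -5*41 = -205)
r = 1640 (r = -205*(-8) = 1640)
(((K(0, -1) - 1) - 5)*0)*r = (((3/2 - 1) - 5)*0)*1640 = ((½ - 5)*0)*1640 = -9/2*0*1640 = 0*1640 = 0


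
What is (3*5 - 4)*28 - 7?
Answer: 301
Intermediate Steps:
(3*5 - 4)*28 - 7 = (15 - 4)*28 - 7 = 11*28 - 7 = 308 - 7 = 301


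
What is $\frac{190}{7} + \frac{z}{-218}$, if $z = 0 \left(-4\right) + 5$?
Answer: $\frac{41385}{1526} \approx 27.12$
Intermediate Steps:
$z = 5$ ($z = 0 + 5 = 5$)
$\frac{190}{7} + \frac{z}{-218} = \frac{190}{7} + \frac{5}{-218} = 190 \cdot \frac{1}{7} + 5 \left(- \frac{1}{218}\right) = \frac{190}{7} - \frac{5}{218} = \frac{41385}{1526}$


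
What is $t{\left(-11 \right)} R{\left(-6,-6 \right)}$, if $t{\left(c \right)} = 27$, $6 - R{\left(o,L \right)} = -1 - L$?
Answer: $27$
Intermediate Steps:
$R{\left(o,L \right)} = 7 + L$ ($R{\left(o,L \right)} = 6 - \left(-1 - L\right) = 6 + \left(1 + L\right) = 7 + L$)
$t{\left(-11 \right)} R{\left(-6,-6 \right)} = 27 \left(7 - 6\right) = 27 \cdot 1 = 27$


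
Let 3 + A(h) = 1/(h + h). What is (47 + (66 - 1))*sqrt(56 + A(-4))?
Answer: 84*sqrt(94) ≈ 814.41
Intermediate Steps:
A(h) = -3 + 1/(2*h) (A(h) = -3 + 1/(h + h) = -3 + 1/(2*h))
(47 + (66 - 1))*sqrt(56 + A(-4)) = (47 + (66 - 1))*sqrt(56 + (-3 + (1/2)/(-4))) = (47 + 65)*sqrt(56 + (-3 + (1/2)*(-1/4))) = 112*sqrt(56 + (-3 - 1/8)) = 112*sqrt(56 - 25/8) = 112*sqrt(423/8) = 112*(3*sqrt(94)/4) = 84*sqrt(94)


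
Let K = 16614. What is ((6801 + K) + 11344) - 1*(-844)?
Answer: 35603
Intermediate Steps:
((6801 + K) + 11344) - 1*(-844) = ((6801 + 16614) + 11344) - 1*(-844) = (23415 + 11344) + 844 = 34759 + 844 = 35603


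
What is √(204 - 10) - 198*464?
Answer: -91872 + √194 ≈ -91858.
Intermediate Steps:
√(204 - 10) - 198*464 = √194 - 91872 = -91872 + √194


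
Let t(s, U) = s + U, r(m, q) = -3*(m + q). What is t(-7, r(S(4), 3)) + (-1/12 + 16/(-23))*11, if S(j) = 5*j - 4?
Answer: -20029/276 ≈ -72.569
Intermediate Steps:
S(j) = -4 + 5*j
r(m, q) = -3*m - 3*q
t(s, U) = U + s
t(-7, r(S(4), 3)) + (-1/12 + 16/(-23))*11 = ((-3*(-4 + 5*4) - 3*3) - 7) + (-1/12 + 16/(-23))*11 = ((-3*(-4 + 20) - 9) - 7) + (-1*1/12 + 16*(-1/23))*11 = ((-3*16 - 9) - 7) + (-1/12 - 16/23)*11 = ((-48 - 9) - 7) - 215/276*11 = (-57 - 7) - 2365/276 = -64 - 2365/276 = -20029/276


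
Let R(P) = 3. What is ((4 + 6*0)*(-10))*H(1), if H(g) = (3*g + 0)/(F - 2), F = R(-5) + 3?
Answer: -30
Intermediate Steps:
F = 6 (F = 3 + 3 = 6)
H(g) = 3*g/4 (H(g) = (3*g + 0)/(6 - 2) = (3*g)/4 = (3*g)*(¼) = 3*g/4)
((4 + 6*0)*(-10))*H(1) = ((4 + 6*0)*(-10))*((¾)*1) = ((4 + 0)*(-10))*(¾) = (4*(-10))*(¾) = -40*¾ = -30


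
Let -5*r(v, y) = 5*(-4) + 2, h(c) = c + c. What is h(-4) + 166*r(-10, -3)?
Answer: 2948/5 ≈ 589.60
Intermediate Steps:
h(c) = 2*c
r(v, y) = 18/5 (r(v, y) = -(5*(-4) + 2)/5 = -(-20 + 2)/5 = -1/5*(-18) = 18/5)
h(-4) + 166*r(-10, -3) = 2*(-4) + 166*(18/5) = -8 + 2988/5 = 2948/5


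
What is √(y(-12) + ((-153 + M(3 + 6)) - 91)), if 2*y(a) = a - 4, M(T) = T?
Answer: 9*I*√3 ≈ 15.588*I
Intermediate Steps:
y(a) = -2 + a/2 (y(a) = (a - 4)/2 = (-4 + a)/2 = -2 + a/2)
√(y(-12) + ((-153 + M(3 + 6)) - 91)) = √((-2 + (½)*(-12)) + ((-153 + (3 + 6)) - 91)) = √((-2 - 6) + ((-153 + 9) - 91)) = √(-8 + (-144 - 91)) = √(-8 - 235) = √(-243) = 9*I*√3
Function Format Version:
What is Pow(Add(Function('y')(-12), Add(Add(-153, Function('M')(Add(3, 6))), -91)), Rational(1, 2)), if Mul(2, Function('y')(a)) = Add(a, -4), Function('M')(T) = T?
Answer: Mul(9, I, Pow(3, Rational(1, 2))) ≈ Mul(15.588, I)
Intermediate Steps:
Function('y')(a) = Add(-2, Mul(Rational(1, 2), a)) (Function('y')(a) = Mul(Rational(1, 2), Add(a, -4)) = Mul(Rational(1, 2), Add(-4, a)) = Add(-2, Mul(Rational(1, 2), a)))
Pow(Add(Function('y')(-12), Add(Add(-153, Function('M')(Add(3, 6))), -91)), Rational(1, 2)) = Pow(Add(Add(-2, Mul(Rational(1, 2), -12)), Add(Add(-153, Add(3, 6)), -91)), Rational(1, 2)) = Pow(Add(Add(-2, -6), Add(Add(-153, 9), -91)), Rational(1, 2)) = Pow(Add(-8, Add(-144, -91)), Rational(1, 2)) = Pow(Add(-8, -235), Rational(1, 2)) = Pow(-243, Rational(1, 2)) = Mul(9, I, Pow(3, Rational(1, 2)))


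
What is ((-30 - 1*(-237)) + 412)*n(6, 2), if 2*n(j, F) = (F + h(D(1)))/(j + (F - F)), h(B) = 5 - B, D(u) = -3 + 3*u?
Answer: 4333/12 ≈ 361.08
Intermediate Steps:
n(j, F) = (5 + F)/(2*j) (n(j, F) = ((F + (5 - (-3 + 3*1)))/(j + (F - F)))/2 = ((F + (5 - (-3 + 3)))/(j + 0))/2 = ((F + (5 - 1*0))/j)/2 = ((F + (5 + 0))/j)/2 = ((F + 5)/j)/2 = ((5 + F)/j)/2 = (5 + F)/(2*j))
((-30 - 1*(-237)) + 412)*n(6, 2) = ((-30 - 1*(-237)) + 412)*((½)*(5 + 2)/6) = ((-30 + 237) + 412)*((½)*(⅙)*7) = (207 + 412)*(7/12) = 619*(7/12) = 4333/12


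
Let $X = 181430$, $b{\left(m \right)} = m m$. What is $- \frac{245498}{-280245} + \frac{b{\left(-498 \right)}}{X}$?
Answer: $\frac{11404258312}{5084485035} \approx 2.243$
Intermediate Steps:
$b{\left(m \right)} = m^{2}$
$- \frac{245498}{-280245} + \frac{b{\left(-498 \right)}}{X} = - \frac{245498}{-280245} + \frac{\left(-498\right)^{2}}{181430} = \left(-245498\right) \left(- \frac{1}{280245}\right) + 248004 \cdot \frac{1}{181430} = \frac{245498}{280245} + \frac{124002}{90715} = \frac{11404258312}{5084485035}$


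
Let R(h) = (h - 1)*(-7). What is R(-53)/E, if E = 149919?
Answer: 18/7139 ≈ 0.0025214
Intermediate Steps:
R(h) = 7 - 7*h (R(h) = (-1 + h)*(-7) = 7 - 7*h)
R(-53)/E = (7 - 7*(-53))/149919 = (7 + 371)*(1/149919) = 378*(1/149919) = 18/7139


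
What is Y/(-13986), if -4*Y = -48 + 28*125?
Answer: 863/13986 ≈ 0.061705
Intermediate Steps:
Y = -863 (Y = -(-48 + 28*125)/4 = -(-48 + 3500)/4 = -¼*3452 = -863)
Y/(-13986) = -863/(-13986) = -863*(-1/13986) = 863/13986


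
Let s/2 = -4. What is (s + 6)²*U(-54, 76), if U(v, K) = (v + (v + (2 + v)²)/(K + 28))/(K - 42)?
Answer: -1483/442 ≈ -3.3552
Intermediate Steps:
s = -8 (s = 2*(-4) = -8)
U(v, K) = (v + (v + (2 + v)²)/(28 + K))/(-42 + K)
(s + 6)²*U(-54, 76) = (-8 + 6)²*((4 + (-54)² + 33*(-54) + 76*(-54))/(-1176 + 76² - 14*76)) = (-2)²*((4 + 2916 - 1782 - 4104)/(-1176 + 5776 - 1064)) = 4*(-2966/3536) = 4*((1/3536)*(-2966)) = 4*(-1483/1768) = -1483/442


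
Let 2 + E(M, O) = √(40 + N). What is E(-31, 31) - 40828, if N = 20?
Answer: -40830 + 2*√15 ≈ -40822.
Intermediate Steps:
E(M, O) = -2 + 2*√15 (E(M, O) = -2 + √(40 + 20) = -2 + √60 = -2 + 2*√15)
E(-31, 31) - 40828 = (-2 + 2*√15) - 40828 = -40830 + 2*√15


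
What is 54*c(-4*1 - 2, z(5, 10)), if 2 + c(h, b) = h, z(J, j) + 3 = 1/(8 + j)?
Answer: -432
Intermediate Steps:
z(J, j) = -3 + 1/(8 + j)
c(h, b) = -2 + h
54*c(-4*1 - 2, z(5, 10)) = 54*(-2 + (-4*1 - 2)) = 54*(-2 + (-4 - 2)) = 54*(-2 - 6) = 54*(-8) = -432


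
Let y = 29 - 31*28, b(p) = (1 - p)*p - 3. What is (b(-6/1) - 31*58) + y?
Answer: -2682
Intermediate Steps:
b(p) = -3 + p*(1 - p) (b(p) = p*(1 - p) - 3 = -3 + p*(1 - p))
y = -839 (y = 29 - 868 = -839)
(b(-6/1) - 31*58) + y = ((-3 - 6/1 - (-6/1)**2) - 31*58) - 839 = ((-3 - 6*1 - (-6*1)**2) - 1798) - 839 = ((-3 - 6 - 1*(-6)**2) - 1798) - 839 = ((-3 - 6 - 1*36) - 1798) - 839 = ((-3 - 6 - 36) - 1798) - 839 = (-45 - 1798) - 839 = -1843 - 839 = -2682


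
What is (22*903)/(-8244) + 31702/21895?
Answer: -28935797/30083730 ≈ -0.96184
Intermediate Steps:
(22*903)/(-8244) + 31702/21895 = 19866*(-1/8244) + 31702*(1/21895) = -3311/1374 + 31702/21895 = -28935797/30083730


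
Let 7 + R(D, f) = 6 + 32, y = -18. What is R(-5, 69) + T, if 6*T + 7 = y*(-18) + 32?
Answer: 535/6 ≈ 89.167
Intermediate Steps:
R(D, f) = 31 (R(D, f) = -7 + (6 + 32) = -7 + 38 = 31)
T = 349/6 (T = -7/6 + (-18*(-18) + 32)/6 = -7/6 + (324 + 32)/6 = -7/6 + (⅙)*356 = -7/6 + 178/3 = 349/6 ≈ 58.167)
R(-5, 69) + T = 31 + 349/6 = 535/6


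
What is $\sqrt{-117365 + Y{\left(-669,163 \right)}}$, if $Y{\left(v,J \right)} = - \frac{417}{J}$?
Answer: $\frac{4 i \sqrt{194896166}}{163} \approx 342.59 i$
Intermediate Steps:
$\sqrt{-117365 + Y{\left(-669,163 \right)}} = \sqrt{-117365 - \frac{417}{163}} = \sqrt{- \frac{19130912}{163}} = \frac{4 i \sqrt{194896166}}{163}$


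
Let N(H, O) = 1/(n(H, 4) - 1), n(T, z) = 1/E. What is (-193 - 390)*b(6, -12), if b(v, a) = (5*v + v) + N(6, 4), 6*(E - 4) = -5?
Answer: -261767/13 ≈ -20136.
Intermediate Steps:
E = 19/6 (E = 4 + (1/6)*(-5) = 4 - 5/6 = 19/6 ≈ 3.1667)
n(T, z) = 6/19 (n(T, z) = 1/(19/6) = 6/19)
N(H, O) = -19/13 (N(H, O) = 1/(6/19 - 1) = 1/(-13/19) = -19/13)
b(v, a) = -19/13 + 6*v (b(v, a) = (5*v + v) - 19/13 = 6*v - 19/13 = -19/13 + 6*v)
(-193 - 390)*b(6, -12) = (-193 - 390)*(-19/13 + 6*6) = -583*(-19/13 + 36) = -583*449/13 = -261767/13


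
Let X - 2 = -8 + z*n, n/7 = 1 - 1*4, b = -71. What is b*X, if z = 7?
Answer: 10863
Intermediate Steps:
n = -21 (n = 7*(1 - 1*4) = 7*(1 - 4) = 7*(-3) = -21)
X = -153 (X = 2 + (-8 + 7*(-21)) = 2 + (-8 - 147) = 2 - 155 = -153)
b*X = -71*(-153) = 10863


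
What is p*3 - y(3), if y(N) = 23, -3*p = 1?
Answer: -24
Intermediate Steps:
p = -1/3 (p = -1/3*1 = -1/3 ≈ -0.33333)
p*3 - y(3) = -1/3*3 - 1*23 = -1 - 23 = -24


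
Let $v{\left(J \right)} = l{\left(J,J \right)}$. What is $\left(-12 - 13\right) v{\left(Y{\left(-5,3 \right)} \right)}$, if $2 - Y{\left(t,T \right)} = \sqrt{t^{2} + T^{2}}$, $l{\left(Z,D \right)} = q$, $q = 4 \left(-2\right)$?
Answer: $200$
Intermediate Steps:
$q = -8$
$l{\left(Z,D \right)} = -8$
$Y{\left(t,T \right)} = 2 - \sqrt{T^{2} + t^{2}}$ ($Y{\left(t,T \right)} = 2 - \sqrt{t^{2} + T^{2}} = 2 - \sqrt{T^{2} + t^{2}}$)
$v{\left(J \right)} = -8$
$\left(-12 - 13\right) v{\left(Y{\left(-5,3 \right)} \right)} = \left(-12 - 13\right) \left(-8\right) = \left(-25\right) \left(-8\right) = 200$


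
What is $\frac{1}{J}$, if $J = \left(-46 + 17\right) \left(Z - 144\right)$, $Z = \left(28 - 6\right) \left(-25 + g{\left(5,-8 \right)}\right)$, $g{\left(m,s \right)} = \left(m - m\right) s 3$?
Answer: $\frac{1}{20126} \approx 4.9687 \cdot 10^{-5}$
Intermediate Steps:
$g{\left(m,s \right)} = 0$ ($g{\left(m,s \right)} = 0 s 3 = 0 \cdot 3 = 0$)
$Z = -550$ ($Z = \left(28 - 6\right) \left(-25 + 0\right) = 22 \left(-25\right) = -550$)
$J = 20126$ ($J = \left(-46 + 17\right) \left(-550 - 144\right) = \left(-29\right) \left(-694\right) = 20126$)
$\frac{1}{J} = \frac{1}{20126}$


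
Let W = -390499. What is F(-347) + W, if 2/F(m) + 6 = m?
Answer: -137846149/353 ≈ -3.9050e+5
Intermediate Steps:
F(m) = 2/(-6 + m)
F(-347) + W = 2/(-6 - 347) - 390499 = 2/(-353) - 390499 = 2*(-1/353) - 390499 = -2/353 - 390499 = -137846149/353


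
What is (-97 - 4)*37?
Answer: -3737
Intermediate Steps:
(-97 - 4)*37 = -101*37 = -3737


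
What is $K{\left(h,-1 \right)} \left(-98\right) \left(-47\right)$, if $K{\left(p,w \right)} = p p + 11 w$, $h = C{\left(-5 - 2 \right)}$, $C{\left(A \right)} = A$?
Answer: $175028$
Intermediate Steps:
$h = -7$ ($h = -5 - 2 = -7$)
$K{\left(p,w \right)} = p^{2} + 11 w$
$K{\left(h,-1 \right)} \left(-98\right) \left(-47\right) = \left(\left(-7\right)^{2} + 11 \left(-1\right)\right) \left(-98\right) \left(-47\right) = \left(49 - 11\right) \left(-98\right) \left(-47\right) = 38 \left(-98\right) \left(-47\right) = \left(-3724\right) \left(-47\right) = 175028$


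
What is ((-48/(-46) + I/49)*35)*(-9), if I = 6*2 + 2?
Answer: -9630/23 ≈ -418.70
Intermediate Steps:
I = 14 (I = 12 + 2 = 14)
((-48/(-46) + I/49)*35)*(-9) = ((-48/(-46) + 14/49)*35)*(-9) = ((-48*(-1/46) + 14*(1/49))*35)*(-9) = ((24/23 + 2/7)*35)*(-9) = ((214/161)*35)*(-9) = (1070/23)*(-9) = -9630/23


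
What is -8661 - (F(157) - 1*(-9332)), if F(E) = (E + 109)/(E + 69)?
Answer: -2033342/113 ≈ -17994.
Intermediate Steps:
F(E) = (109 + E)/(69 + E)
-8661 - (F(157) - 1*(-9332)) = -8661 - ((109 + 157)/(69 + 157) - 1*(-9332)) = -8661 - (266/226 + 9332) = -8661 - ((1/226)*266 + 9332) = -8661 - (133/113 + 9332) = -8661 - 1*1054649/113 = -8661 - 1054649/113 = -2033342/113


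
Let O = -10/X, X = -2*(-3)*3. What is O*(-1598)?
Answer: 7990/9 ≈ 887.78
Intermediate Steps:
X = 18 (X = 6*3 = 18)
O = -5/9 (O = -10/18 = -1*5/9 = -5/9 ≈ -0.55556)
O*(-1598) = -5/9*(-1598) = 7990/9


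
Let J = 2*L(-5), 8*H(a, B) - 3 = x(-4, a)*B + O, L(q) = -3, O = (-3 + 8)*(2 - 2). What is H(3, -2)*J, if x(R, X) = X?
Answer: 9/4 ≈ 2.2500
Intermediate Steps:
O = 0 (O = 5*0 = 0)
H(a, B) = 3/8 + B*a/8 (H(a, B) = 3/8 + (a*B + 0)/8 = 3/8 + (B*a + 0)/8 = 3/8 + (B*a)/8 = 3/8 + B*a/8)
J = -6 (J = 2*(-3) = -6)
H(3, -2)*J = (3/8 + (⅛)*(-2)*3)*(-6) = (3/8 - ¾)*(-6) = -3/8*(-6) = 9/4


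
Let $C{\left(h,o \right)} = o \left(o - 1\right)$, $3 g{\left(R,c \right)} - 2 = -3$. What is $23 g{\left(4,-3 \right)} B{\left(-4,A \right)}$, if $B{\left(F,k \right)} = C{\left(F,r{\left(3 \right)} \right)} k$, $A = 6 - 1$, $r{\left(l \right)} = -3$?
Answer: $-460$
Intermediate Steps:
$g{\left(R,c \right)} = - \frac{1}{3}$ ($g{\left(R,c \right)} = \frac{2}{3} + \frac{1}{3} \left(-3\right) = \frac{2}{3} - 1 = - \frac{1}{3}$)
$C{\left(h,o \right)} = o \left(-1 + o\right)$
$A = 5$
$B{\left(F,k \right)} = 12 k$ ($B{\left(F,k \right)} = - 3 \left(-1 - 3\right) k = \left(-3\right) \left(-4\right) k = 12 k$)
$23 g{\left(4,-3 \right)} B{\left(-4,A \right)} = 23 \left(- \frac{1}{3}\right) 12 \cdot 5 = \left(- \frac{23}{3}\right) 60 = -460$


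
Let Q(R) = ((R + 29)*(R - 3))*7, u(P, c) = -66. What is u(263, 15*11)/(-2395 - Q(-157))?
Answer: 22/48585 ≈ 0.00045281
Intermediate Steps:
Q(R) = 7*(-3 + R)*(29 + R) (Q(R) = ((29 + R)*(-3 + R))*7 = ((-3 + R)*(29 + R))*7 = 7*(-3 + R)*(29 + R))
u(263, 15*11)/(-2395 - Q(-157)) = -66/(-2395 - (-609 + 7*(-157)² + 182*(-157))) = -66/(-2395 - (-609 + 7*24649 - 28574)) = -66/(-2395 - (-609 + 172543 - 28574)) = -66/(-2395 - 1*143360) = -66/(-2395 - 143360) = -66/(-145755) = -66*(-1/145755) = 22/48585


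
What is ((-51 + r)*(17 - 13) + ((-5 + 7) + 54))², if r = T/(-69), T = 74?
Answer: 110418064/4761 ≈ 23192.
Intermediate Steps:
r = -74/69 (r = 74/(-69) = 74*(-1/69) = -74/69 ≈ -1.0725)
((-51 + r)*(17 - 13) + ((-5 + 7) + 54))² = ((-51 - 74/69)*(17 - 13) + ((-5 + 7) + 54))² = (-3593/69*4 + (2 + 54))² = (-14372/69 + 56)² = (-10508/69)² = 110418064/4761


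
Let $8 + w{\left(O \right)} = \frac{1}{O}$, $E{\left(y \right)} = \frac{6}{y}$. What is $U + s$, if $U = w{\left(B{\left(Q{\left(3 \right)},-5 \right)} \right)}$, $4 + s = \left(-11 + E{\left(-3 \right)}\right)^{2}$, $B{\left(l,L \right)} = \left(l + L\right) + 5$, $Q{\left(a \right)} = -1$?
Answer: $156$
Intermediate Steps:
$B{\left(l,L \right)} = 5 + L + l$ ($B{\left(l,L \right)} = \left(L + l\right) + 5 = 5 + L + l$)
$w{\left(O \right)} = -8 + \frac{1}{O}$
$s = 165$ ($s = -4 + \left(-11 + \frac{6}{-3}\right)^{2} = -4 + \left(-11 + 6 \left(- \frac{1}{3}\right)\right)^{2} = -4 + \left(-11 - 2\right)^{2} = -4 + \left(-13\right)^{2} = -4 + 169 = 165$)
$U = -9$ ($U = -8 + \frac{1}{5 - 5 - 1} = -8 + \frac{1}{-1} = -8 - 1 = -9$)
$U + s = -9 + 165 = 156$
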